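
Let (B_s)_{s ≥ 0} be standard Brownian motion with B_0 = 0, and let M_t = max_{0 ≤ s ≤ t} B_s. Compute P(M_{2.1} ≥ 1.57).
P(M_{2.1} ≥ 1.57) = 2·P(B_{2.1} ≥ 1.57) = 2(1 − Φ(1.57/√2.1)) ≈ 0.2786

By the reflection principle for Brownian motion, P(M_t ≥ a) = 2 · P(B_t ≥ a) for a ≥ 0. Since B_t ~ N(0, t), P(B_t ≥ 1.57) = 1 − Φ(1.57/√t) = 1 − Φ(1.57/√2.1) = 1 − Φ(1.0834). So
  P(M_{2.1} ≥ 1.57) = 2(1 − Φ(1.0834)) ≈ 0.2786.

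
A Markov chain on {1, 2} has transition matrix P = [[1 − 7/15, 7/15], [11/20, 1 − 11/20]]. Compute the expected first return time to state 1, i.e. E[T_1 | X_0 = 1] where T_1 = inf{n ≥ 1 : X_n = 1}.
E[T_1 | X_0 = 1] = 1/π_1 = 61/33

For an irreducible recurrent Markov chain with stationary distribution π, E[T_i | X_0 = i] = 1/π_i (Kac's formula). Here π_1 = (11/20)/(7/15 + 11/20) = (11/20)/(61/60) = 33/61, so E[T_1 | X_0 = 1] = 1/π_1 = (7/15 + 11/20)/(11/20) = (61/60)/(11/20) = 61/33.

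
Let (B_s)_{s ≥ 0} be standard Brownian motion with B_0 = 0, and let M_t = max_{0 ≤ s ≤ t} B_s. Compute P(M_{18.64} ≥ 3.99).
P(M_{18.64} ≥ 3.99) = 2·P(B_{18.64} ≥ 3.99) = 2(1 − Φ(3.99/√18.64)) ≈ 0.3554

By the reflection principle for Brownian motion, P(M_t ≥ a) = 2 · P(B_t ≥ a) for a ≥ 0. Since B_t ~ N(0, t), P(B_t ≥ 3.99) = 1 − Φ(3.99/√t) = 1 − Φ(3.99/√18.64) = 1 − Φ(0.9242). So
  P(M_{18.64} ≥ 3.99) = 2(1 − Φ(0.9242)) ≈ 0.3554.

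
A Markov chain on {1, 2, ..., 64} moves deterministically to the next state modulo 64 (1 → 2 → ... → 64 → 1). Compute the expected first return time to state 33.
E[T_33 | X_0 = 33] = 64

The chain cycles deterministically, so starting at state 33 it returns in exactly 64 steps. Equivalently, the stationary distribution is uniform π_j = 1/64 for every state j, so by Kac's formula E[T_33] = 1/π_33 = 64.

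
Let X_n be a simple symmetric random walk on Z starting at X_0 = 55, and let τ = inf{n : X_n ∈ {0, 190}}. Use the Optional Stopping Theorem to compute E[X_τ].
E[X_τ] = 55

X_n is a martingale and τ is a bounded-mean stopping time (indeed τ is finite a.s. with bounded expectation since the walk is in a bounded region). By the OST, E[X_τ] = E[X_0] = 55. Equivalently: E[X_τ] = 190 · P(hit 190 first) + 0 · P(hit 0 first) = 190 · (55/190) = 55.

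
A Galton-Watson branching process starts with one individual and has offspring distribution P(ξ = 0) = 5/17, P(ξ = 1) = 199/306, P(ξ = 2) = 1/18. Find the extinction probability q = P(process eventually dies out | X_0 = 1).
q = 1

Mean offspring μ = 0·5/17 + 1·199/306 + 2·1/18 = 233/306 ≤ 1. For μ ≤ 1 with offspring not concentrated at 1, the Galton-Watson process goes extinct almost surely, so q = 1.
(Algebraic check: The pgf is f(s) = 5/17 + 199/306·s + 1/18·s². The extinction probability q is the smallest fixed point of f in [0, 1]. Setting s = f(s):
  1/18·s² + (199/306 − 1)·s + 5/17 = 0
  1/18·s² − (5/17 + 1/18)·s + 5/17 = 0
which factors as (s − 1)·(1/18·s − 5/17) = 0, giving roots s = 1 and s = (5/17)/(1/18) = 90/17. Since 90/17 ≥ 1, the smallest root in [0, 1] is s = 1.)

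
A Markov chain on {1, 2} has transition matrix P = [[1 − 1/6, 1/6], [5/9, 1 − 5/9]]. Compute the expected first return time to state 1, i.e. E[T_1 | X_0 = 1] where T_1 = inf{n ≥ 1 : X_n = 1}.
E[T_1 | X_0 = 1] = 1/π_1 = 13/10

For an irreducible recurrent Markov chain with stationary distribution π, E[T_i | X_0 = i] = 1/π_i (Kac's formula). Here π_1 = (5/9)/(1/6 + 5/9) = (5/9)/(13/18) = 10/13, so E[T_1 | X_0 = 1] = 1/π_1 = (1/6 + 5/9)/(5/9) = (13/18)/(5/9) = 13/10.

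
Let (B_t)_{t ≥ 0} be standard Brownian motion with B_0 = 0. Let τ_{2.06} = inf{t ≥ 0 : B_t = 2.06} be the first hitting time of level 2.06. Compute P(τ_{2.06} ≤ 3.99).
P(τ_{2.06} ≤ 3.99) = 2(1 − Φ(2.06/√3.99)) = 2(1 − Φ(1.0313)) ≈ 0.3024

By the reflection principle for standard BM, P(τ_b ≤ t) = 2 · P(B_t ≥ b). Since B_t ~ N(0, t), P(B_t ≥ 2.06) = 1 − Φ(2.06/√t) = 1 − Φ(2.06/√3.99) = 1 − Φ(1.0313) ≈ 0.15120. Doubling: P(τ_{2.06} ≤ 3.99) ≈ 2 · 0.15120 = 0.30240 ≈ 0.3024.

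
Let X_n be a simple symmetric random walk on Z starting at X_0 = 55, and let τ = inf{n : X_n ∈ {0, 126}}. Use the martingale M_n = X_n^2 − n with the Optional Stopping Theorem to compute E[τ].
E[τ] = 3905

M_n = X_n^2 − n is a martingale (since E[X_{n+1}^2 | F_n] = X_n^2 + 1). By OST (τ has finite mean in a bounded region), E[M_τ] = E[M_0] = X_0^2 − 0 = 55^2 = 3025. Also E[M_τ] = E[X_τ^2] − E[τ]. The walk exits at 0 or 126, with P(hit 126 first) = 55/126, so E[X_τ^2] = 126^2 · 55/126 + 0 = 6930. Thus E[τ] = E[X_τ^2] − E[M_τ] = 6930 − 3025 = 3905 = 55(126 − 55) = 3905.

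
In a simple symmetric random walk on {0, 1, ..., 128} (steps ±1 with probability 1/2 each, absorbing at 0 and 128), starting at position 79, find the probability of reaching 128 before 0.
P(hit 128 before 0) = 79/128

Let u_k = P(hit 128 before 0 | start at k). Then u_0 = 0, u_128 = 1, and u_k = u_{k-1}/2 + u_{k+1}/2 for 1 ≤ k ≤ 127. This harmonic recurrence is solved by u_k = k/128, giving u_79 = 79/128.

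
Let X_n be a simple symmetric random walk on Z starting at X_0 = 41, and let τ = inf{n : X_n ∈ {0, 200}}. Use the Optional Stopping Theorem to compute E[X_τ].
E[X_τ] = 41

X_n is a martingale and τ is a bounded-mean stopping time (indeed τ is finite a.s. with bounded expectation since the walk is in a bounded region). By the OST, E[X_τ] = E[X_0] = 41. Equivalently: E[X_τ] = 200 · P(hit 200 first) + 0 · P(hit 0 first) = 200 · (41/200) = 41.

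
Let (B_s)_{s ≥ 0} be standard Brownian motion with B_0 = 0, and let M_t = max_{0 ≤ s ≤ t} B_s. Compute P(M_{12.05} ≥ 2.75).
P(M_{12.05} ≥ 2.75) = 2·P(B_{12.05} ≥ 2.75) = 2(1 − Φ(2.75/√12.05)) ≈ 0.4282

By the reflection principle for Brownian motion, P(M_t ≥ a) = 2 · P(B_t ≥ a) for a ≥ 0. Since B_t ~ N(0, t), P(B_t ≥ 2.75) = 1 − Φ(2.75/√t) = 1 − Φ(2.75/√12.05) = 1 − Φ(0.7922). So
  P(M_{12.05} ≥ 2.75) = 2(1 − Φ(0.7922)) ≈ 0.4282.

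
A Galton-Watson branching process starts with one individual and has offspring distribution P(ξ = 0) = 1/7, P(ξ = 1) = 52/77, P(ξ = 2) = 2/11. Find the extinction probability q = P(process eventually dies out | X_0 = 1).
q = 11/14

The pgf is f(s) = 1/7 + 52/77·s + 2/11·s². The extinction probability q is the smallest fixed point of f in [0, 1]. Setting s = f(s):
  2/11·s² + (52/77 − 1)·s + 1/7 = 0
  2/11·s² − (1/7 + 2/11)·s + 1/7 = 0
which factors as (s − 1)·(2/11·s − 1/7) = 0, giving roots s = 1 and s = (1/7)/(2/11) = 11/14.
Mean offspring μ = 52/77 + 2·2/11 = 80/77 > 1 (supercritical), so q < 1. The extinction probability is the smaller root: q = (1/7)/(2/11) = 11/14.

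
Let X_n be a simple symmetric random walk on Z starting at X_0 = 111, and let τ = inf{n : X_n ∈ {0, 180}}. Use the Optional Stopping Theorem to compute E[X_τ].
E[X_τ] = 111

X_n is a martingale and τ is a bounded-mean stopping time (indeed τ is finite a.s. with bounded expectation since the walk is in a bounded region). By the OST, E[X_τ] = E[X_0] = 111. Equivalently: E[X_τ] = 180 · P(hit 180 first) + 0 · P(hit 0 first) = 180 · (111/180) = 111.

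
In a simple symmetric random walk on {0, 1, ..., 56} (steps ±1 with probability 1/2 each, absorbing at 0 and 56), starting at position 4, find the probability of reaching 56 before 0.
P(hit 56 before 0) = 4/56 = 1/14

Let u_k = P(hit 56 before 0 | start at k). Then u_0 = 0, u_56 = 1, and u_k = u_{k-1}/2 + u_{k+1}/2 for 1 ≤ k ≤ 55. This harmonic recurrence is solved by u_k = k/56, giving u_4 = 4/56 = 1/14.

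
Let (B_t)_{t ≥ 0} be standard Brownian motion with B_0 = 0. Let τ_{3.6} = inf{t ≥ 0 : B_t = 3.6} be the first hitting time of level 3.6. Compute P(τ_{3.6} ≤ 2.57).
P(τ_{3.6} ≤ 2.57) = 2(1 − Φ(3.6/√2.57)) = 2(1 − Φ(2.2456)) ≈ 0.0247

By the reflection principle for standard BM, P(τ_b ≤ t) = 2 · P(B_t ≥ b). Since B_t ~ N(0, t), P(B_t ≥ 3.6) = 1 − Φ(3.6/√t) = 1 − Φ(3.6/√2.57) = 1 − Φ(2.2456) ≈ 0.01236. Doubling: P(τ_{3.6} ≤ 2.57) ≈ 2 · 0.01236 = 0.02472 ≈ 0.0247.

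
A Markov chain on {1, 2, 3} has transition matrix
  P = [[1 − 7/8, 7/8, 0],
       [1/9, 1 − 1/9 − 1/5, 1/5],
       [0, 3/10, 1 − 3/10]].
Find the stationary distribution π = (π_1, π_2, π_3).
π = (8/113, 63/113, 42/113)

This is a birth-death chain on three states, which satisfies detailed balance: π_1 · P_{12} = π_2 · P_{21} and π_2 · P_{23} = π_3 · P_{32}.
From π_1 · 7/8 = π_2 · 1/9: π_2/π_1 = (7/8)/(1/9) = 63/8.
From π_2 · 1/5 = π_3 · 3/10: π_3/π_2 = (1/5)/(3/10) = 2/3.
Take π_1 proportional to 1; then unnormalized π = (1, 63/8, 21/4). Normalize by dividing by the sum 113/8:
  π = (8/113, 63/113, 42/113).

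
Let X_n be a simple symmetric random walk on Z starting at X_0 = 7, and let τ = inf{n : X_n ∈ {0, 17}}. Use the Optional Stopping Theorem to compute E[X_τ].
E[X_τ] = 7

X_n is a martingale and τ is a bounded-mean stopping time (indeed τ is finite a.s. with bounded expectation since the walk is in a bounded region). By the OST, E[X_τ] = E[X_0] = 7. Equivalently: E[X_τ] = 17 · P(hit 17 first) + 0 · P(hit 0 first) = 17 · (7/17) = 7.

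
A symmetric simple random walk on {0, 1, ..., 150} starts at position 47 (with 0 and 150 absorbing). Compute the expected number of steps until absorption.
E[τ | X_0 = 47] = 4841

Let v_k = E[τ | X_0 = k]. Boundary: v_0 = v_150 = 0. Recurrence: v_k = 1 + (v_{k-1} + v_{k+1})/2 for 1 ≤ k ≤ 149. The particular solution to v_k − (v_{k-1} + v_{k+1})/2 = 1 is v_k = −k^2. Adding homogeneous solution A + B k and matching boundaries gives v_k = k (150 − k). Substituting k = 47: v_47 = 47 · 103 = 4841.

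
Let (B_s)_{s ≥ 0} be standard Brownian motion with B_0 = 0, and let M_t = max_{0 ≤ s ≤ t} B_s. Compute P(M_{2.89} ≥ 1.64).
P(M_{2.89} ≥ 1.64) = 2·P(B_{2.89} ≥ 1.64) = 2(1 − Φ(1.64/√2.89)) ≈ 0.3347

By the reflection principle for Brownian motion, P(M_t ≥ a) = 2 · P(B_t ≥ a) for a ≥ 0. Since B_t ~ N(0, t), P(B_t ≥ 1.64) = 1 − Φ(1.64/√t) = 1 − Φ(1.64/√2.89) = 1 − Φ(0.9647). So
  P(M_{2.89} ≥ 1.64) = 2(1 − Φ(0.9647)) ≈ 0.3347.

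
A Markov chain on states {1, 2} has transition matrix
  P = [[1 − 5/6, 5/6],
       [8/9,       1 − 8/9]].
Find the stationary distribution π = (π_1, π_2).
π_1 = 16/31, π_2 = 15/31

Solve πP = π with π_1 + π_2 = 1. From πP = π: π_1 · (1 − 5/6) + π_2 · 8/9 = π_1 ⇒ π_2 · 8/9 = π_1 · 5/6 ⇒ π_2/π_1 = (5/6)/(8/9) = 15/16. Together with π_1 + π_2 = 1:
  π_1 = (8/9)/(5/6 + 8/9) = (8/9)/(31/18) = 16/31,
  π_2 = (5/6)/(5/6 + 8/9) = (5/6)/(31/18) = 15/31.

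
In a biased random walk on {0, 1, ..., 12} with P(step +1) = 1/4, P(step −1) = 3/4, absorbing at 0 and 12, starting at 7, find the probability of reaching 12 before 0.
P(hit 12 before 0) = (1 − (3)^7) / (1 − (3)^12) = 1093/265720

Let u_k denote P(reach 12 before 0 | start at k). Boundary: u_0 = 0, u_12 = 1. Recurrence: u_k = 1/4·u_{k+1} + 3/4·u_{k-1} for 1 ≤ k ≤ 11. Try u_k = A + B·r^k with r = q/p = (3/4)/(1/4) = 3. Substitution satisfies the recurrence; boundary conditions give:
  u_k = (1 − r^k) / (1 − r^N) = (1 − (3)^7) / (1 − (3)^12) = 1093/265720.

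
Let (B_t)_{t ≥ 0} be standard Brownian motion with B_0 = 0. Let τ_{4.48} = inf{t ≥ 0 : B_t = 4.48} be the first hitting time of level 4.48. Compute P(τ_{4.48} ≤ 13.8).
P(τ_{4.48} ≤ 13.8) = 2(1 − Φ(4.48/√13.8)) = 2(1 − Φ(1.2060)) ≈ 0.2278

By the reflection principle for standard BM, P(τ_b ≤ t) = 2 · P(B_t ≥ b). Since B_t ~ N(0, t), P(B_t ≥ 4.48) = 1 − Φ(4.48/√t) = 1 − Φ(4.48/√13.8) = 1 − Φ(1.2060) ≈ 0.11391. Doubling: P(τ_{4.48} ≤ 13.8) ≈ 2 · 0.11391 = 0.22782 ≈ 0.2278.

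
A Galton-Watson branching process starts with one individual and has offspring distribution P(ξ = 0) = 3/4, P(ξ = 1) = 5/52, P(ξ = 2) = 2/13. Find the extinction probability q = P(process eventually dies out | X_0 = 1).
q = 1

Mean offspring μ = 0·3/4 + 1·5/52 + 2·2/13 = 21/52 ≤ 1. For μ ≤ 1 with offspring not concentrated at 1, the Galton-Watson process goes extinct almost surely, so q = 1.
(Algebraic check: The pgf is f(s) = 3/4 + 5/52·s + 2/13·s². The extinction probability q is the smallest fixed point of f in [0, 1]. Setting s = f(s):
  2/13·s² + (5/52 − 1)·s + 3/4 = 0
  2/13·s² − (3/4 + 2/13)·s + 3/4 = 0
which factors as (s − 1)·(2/13·s − 3/4) = 0, giving roots s = 1 and s = (3/4)/(2/13) = 39/8. Since 39/8 ≥ 1, the smallest root in [0, 1] is s = 1.)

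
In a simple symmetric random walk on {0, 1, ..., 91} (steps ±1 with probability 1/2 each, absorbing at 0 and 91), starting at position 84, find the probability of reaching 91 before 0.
P(hit 91 before 0) = 84/91 = 12/13

Let u_k = P(hit 91 before 0 | start at k). Then u_0 = 0, u_91 = 1, and u_k = u_{k-1}/2 + u_{k+1}/2 for 1 ≤ k ≤ 90. This harmonic recurrence is solved by u_k = k/91, giving u_84 = 84/91 = 12/13.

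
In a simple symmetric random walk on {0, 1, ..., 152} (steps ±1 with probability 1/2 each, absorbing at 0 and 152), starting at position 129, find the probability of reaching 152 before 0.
P(hit 152 before 0) = 129/152

Let u_k = P(hit 152 before 0 | start at k). Then u_0 = 0, u_152 = 1, and u_k = u_{k-1}/2 + u_{k+1}/2 for 1 ≤ k ≤ 151. This harmonic recurrence is solved by u_k = k/152, giving u_129 = 129/152.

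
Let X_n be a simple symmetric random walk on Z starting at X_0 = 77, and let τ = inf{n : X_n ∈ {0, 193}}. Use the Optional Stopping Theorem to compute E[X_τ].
E[X_τ] = 77

X_n is a martingale and τ is a bounded-mean stopping time (indeed τ is finite a.s. with bounded expectation since the walk is in a bounded region). By the OST, E[X_τ] = E[X_0] = 77. Equivalently: E[X_τ] = 193 · P(hit 193 first) + 0 · P(hit 0 first) = 193 · (77/193) = 77.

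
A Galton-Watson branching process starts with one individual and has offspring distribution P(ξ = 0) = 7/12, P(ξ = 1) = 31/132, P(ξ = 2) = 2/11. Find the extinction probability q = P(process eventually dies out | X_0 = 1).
q = 1

Mean offspring μ = 0·7/12 + 1·31/132 + 2·2/11 = 79/132 ≤ 1. For μ ≤ 1 with offspring not concentrated at 1, the Galton-Watson process goes extinct almost surely, so q = 1.
(Algebraic check: The pgf is f(s) = 7/12 + 31/132·s + 2/11·s². The extinction probability q is the smallest fixed point of f in [0, 1]. Setting s = f(s):
  2/11·s² + (31/132 − 1)·s + 7/12 = 0
  2/11·s² − (7/12 + 2/11)·s + 7/12 = 0
which factors as (s − 1)·(2/11·s − 7/12) = 0, giving roots s = 1 and s = (7/12)/(2/11) = 77/24. Since 77/24 ≥ 1, the smallest root in [0, 1] is s = 1.)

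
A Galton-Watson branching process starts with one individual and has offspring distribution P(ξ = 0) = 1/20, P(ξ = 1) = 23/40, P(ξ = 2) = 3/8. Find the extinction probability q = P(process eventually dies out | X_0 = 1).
q = 2/15

The pgf is f(s) = 1/20 + 23/40·s + 3/8·s². The extinction probability q is the smallest fixed point of f in [0, 1]. Setting s = f(s):
  3/8·s² + (23/40 − 1)·s + 1/20 = 0
  3/8·s² − (1/20 + 3/8)·s + 1/20 = 0
which factors as (s − 1)·(3/8·s − 1/20) = 0, giving roots s = 1 and s = (1/20)/(3/8) = 2/15.
Mean offspring μ = 23/40 + 2·3/8 = 53/40 > 1 (supercritical), so q < 1. The extinction probability is the smaller root: q = (1/20)/(3/8) = 2/15.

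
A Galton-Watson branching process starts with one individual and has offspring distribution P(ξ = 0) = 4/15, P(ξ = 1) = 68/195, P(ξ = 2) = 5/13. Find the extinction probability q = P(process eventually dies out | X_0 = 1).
q = 52/75

The pgf is f(s) = 4/15 + 68/195·s + 5/13·s². The extinction probability q is the smallest fixed point of f in [0, 1]. Setting s = f(s):
  5/13·s² + (68/195 − 1)·s + 4/15 = 0
  5/13·s² − (4/15 + 5/13)·s + 4/15 = 0
which factors as (s − 1)·(5/13·s − 4/15) = 0, giving roots s = 1 and s = (4/15)/(5/13) = 52/75.
Mean offspring μ = 68/195 + 2·5/13 = 218/195 > 1 (supercritical), so q < 1. The extinction probability is the smaller root: q = (4/15)/(5/13) = 52/75.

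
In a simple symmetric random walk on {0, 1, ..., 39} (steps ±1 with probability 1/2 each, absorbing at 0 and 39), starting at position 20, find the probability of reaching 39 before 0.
P(hit 39 before 0) = 20/39

Let u_k = P(hit 39 before 0 | start at k). Then u_0 = 0, u_39 = 1, and u_k = u_{k-1}/2 + u_{k+1}/2 for 1 ≤ k ≤ 38. This harmonic recurrence is solved by u_k = k/39, giving u_20 = 20/39.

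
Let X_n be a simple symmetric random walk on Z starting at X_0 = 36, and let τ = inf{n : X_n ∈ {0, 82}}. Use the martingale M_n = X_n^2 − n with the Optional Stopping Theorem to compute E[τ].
E[τ] = 1656

M_n = X_n^2 − n is a martingale (since E[X_{n+1}^2 | F_n] = X_n^2 + 1). By OST (τ has finite mean in a bounded region), E[M_τ] = E[M_0] = X_0^2 − 0 = 36^2 = 1296. Also E[M_τ] = E[X_τ^2] − E[τ]. The walk exits at 0 or 82, with P(hit 82 first) = 36/82, so E[X_τ^2] = 82^2 · 36/82 + 0 = 2952. Thus E[τ] = E[X_τ^2] − E[M_τ] = 2952 − 1296 = 1656 = 36(82 − 36) = 1656.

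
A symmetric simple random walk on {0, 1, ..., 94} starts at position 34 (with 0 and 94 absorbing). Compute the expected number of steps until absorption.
E[τ | X_0 = 34] = 2040

Let v_k = E[τ | X_0 = k]. Boundary: v_0 = v_94 = 0. Recurrence: v_k = 1 + (v_{k-1} + v_{k+1})/2 for 1 ≤ k ≤ 93. The particular solution to v_k − (v_{k-1} + v_{k+1})/2 = 1 is v_k = −k^2. Adding homogeneous solution A + B k and matching boundaries gives v_k = k (94 − k). Substituting k = 34: v_34 = 34 · 60 = 2040.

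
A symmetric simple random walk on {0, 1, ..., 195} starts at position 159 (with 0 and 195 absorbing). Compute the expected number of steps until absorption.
E[τ | X_0 = 159] = 5724

Let v_k = E[τ | X_0 = k]. Boundary: v_0 = v_195 = 0. Recurrence: v_k = 1 + (v_{k-1} + v_{k+1})/2 for 1 ≤ k ≤ 194. The particular solution to v_k − (v_{k-1} + v_{k+1})/2 = 1 is v_k = −k^2. Adding homogeneous solution A + B k and matching boundaries gives v_k = k (195 − k). Substituting k = 159: v_159 = 159 · 36 = 5724.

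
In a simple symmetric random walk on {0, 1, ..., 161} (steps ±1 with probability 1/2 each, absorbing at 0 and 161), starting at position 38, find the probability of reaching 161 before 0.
P(hit 161 before 0) = 38/161

Let u_k = P(hit 161 before 0 | start at k). Then u_0 = 0, u_161 = 1, and u_k = u_{k-1}/2 + u_{k+1}/2 for 1 ≤ k ≤ 160. This harmonic recurrence is solved by u_k = k/161, giving u_38 = 38/161.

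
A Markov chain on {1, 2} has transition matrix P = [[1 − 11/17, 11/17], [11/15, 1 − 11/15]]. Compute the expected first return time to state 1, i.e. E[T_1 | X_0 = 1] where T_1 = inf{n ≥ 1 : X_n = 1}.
E[T_1 | X_0 = 1] = 1/π_1 = 32/17

For an irreducible recurrent Markov chain with stationary distribution π, E[T_i | X_0 = i] = 1/π_i (Kac's formula). Here π_1 = (11/15)/(11/17 + 11/15) = (11/15)/(352/255) = 17/32, so E[T_1 | X_0 = 1] = 1/π_1 = (11/17 + 11/15)/(11/15) = (352/255)/(11/15) = 32/17.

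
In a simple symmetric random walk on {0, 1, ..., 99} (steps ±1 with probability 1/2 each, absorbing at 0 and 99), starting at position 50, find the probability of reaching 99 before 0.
P(hit 99 before 0) = 50/99

Let u_k = P(hit 99 before 0 | start at k). Then u_0 = 0, u_99 = 1, and u_k = u_{k-1}/2 + u_{k+1}/2 for 1 ≤ k ≤ 98. This harmonic recurrence is solved by u_k = k/99, giving u_50 = 50/99.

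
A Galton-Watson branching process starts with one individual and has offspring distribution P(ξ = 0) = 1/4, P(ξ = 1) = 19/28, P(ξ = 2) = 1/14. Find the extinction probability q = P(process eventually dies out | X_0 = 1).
q = 1

Mean offspring μ = 0·1/4 + 1·19/28 + 2·1/14 = 23/28 ≤ 1. For μ ≤ 1 with offspring not concentrated at 1, the Galton-Watson process goes extinct almost surely, so q = 1.
(Algebraic check: The pgf is f(s) = 1/4 + 19/28·s + 1/14·s². The extinction probability q is the smallest fixed point of f in [0, 1]. Setting s = f(s):
  1/14·s² + (19/28 − 1)·s + 1/4 = 0
  1/14·s² − (1/4 + 1/14)·s + 1/4 = 0
which factors as (s − 1)·(1/14·s − 1/4) = 0, giving roots s = 1 and s = (1/4)/(1/14) = 7/2. Since 7/2 ≥ 1, the smallest root in [0, 1] is s = 1.)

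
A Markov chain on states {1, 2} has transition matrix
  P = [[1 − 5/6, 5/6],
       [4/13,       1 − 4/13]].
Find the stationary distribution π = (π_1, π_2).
π_1 = 24/89, π_2 = 65/89

Solve πP = π with π_1 + π_2 = 1. From πP = π: π_1 · (1 − 5/6) + π_2 · 4/13 = π_1 ⇒ π_2 · 4/13 = π_1 · 5/6 ⇒ π_2/π_1 = (5/6)/(4/13) = 65/24. Together with π_1 + π_2 = 1:
  π_1 = (4/13)/(5/6 + 4/13) = (4/13)/(89/78) = 24/89,
  π_2 = (5/6)/(5/6 + 4/13) = (5/6)/(89/78) = 65/89.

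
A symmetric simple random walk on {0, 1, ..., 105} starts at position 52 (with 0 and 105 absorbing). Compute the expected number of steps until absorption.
E[τ | X_0 = 52] = 2756

Let v_k = E[τ | X_0 = k]. Boundary: v_0 = v_105 = 0. Recurrence: v_k = 1 + (v_{k-1} + v_{k+1})/2 for 1 ≤ k ≤ 104. The particular solution to v_k − (v_{k-1} + v_{k+1})/2 = 1 is v_k = −k^2. Adding homogeneous solution A + B k and matching boundaries gives v_k = k (105 − k). Substituting k = 52: v_52 = 52 · 53 = 2756.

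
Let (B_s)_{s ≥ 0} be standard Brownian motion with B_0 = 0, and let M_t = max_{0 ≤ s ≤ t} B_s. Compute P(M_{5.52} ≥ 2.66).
P(M_{5.52} ≥ 2.66) = 2·P(B_{5.52} ≥ 2.66) = 2(1 − Φ(2.66/√5.52)) ≈ 0.2576

By the reflection principle for Brownian motion, P(M_t ≥ a) = 2 · P(B_t ≥ a) for a ≥ 0. Since B_t ~ N(0, t), P(B_t ≥ 2.66) = 1 − Φ(2.66/√t) = 1 − Φ(2.66/√5.52) = 1 − Φ(1.1322). So
  P(M_{5.52} ≥ 2.66) = 2(1 − Φ(1.1322)) ≈ 0.2576.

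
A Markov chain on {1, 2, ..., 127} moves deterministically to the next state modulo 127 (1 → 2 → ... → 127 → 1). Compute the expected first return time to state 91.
E[T_91 | X_0 = 91] = 127

The chain cycles deterministically, so starting at state 91 it returns in exactly 127 steps. Equivalently, the stationary distribution is uniform π_j = 1/127 for every state j, so by Kac's formula E[T_91] = 1/π_91 = 127.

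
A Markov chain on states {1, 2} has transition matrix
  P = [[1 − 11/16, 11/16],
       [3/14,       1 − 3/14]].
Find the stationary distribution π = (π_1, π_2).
π_1 = 24/101, π_2 = 77/101

Solve πP = π with π_1 + π_2 = 1. From πP = π: π_1 · (1 − 11/16) + π_2 · 3/14 = π_1 ⇒ π_2 · 3/14 = π_1 · 11/16 ⇒ π_2/π_1 = (11/16)/(3/14) = 77/24. Together with π_1 + π_2 = 1:
  π_1 = (3/14)/(11/16 + 3/14) = (3/14)/(101/112) = 24/101,
  π_2 = (11/16)/(11/16 + 3/14) = (11/16)/(101/112) = 77/101.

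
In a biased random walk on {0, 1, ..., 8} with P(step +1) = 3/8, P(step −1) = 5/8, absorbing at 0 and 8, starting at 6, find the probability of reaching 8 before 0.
P(hit 8 before 0) = (1 − (5/3)^6) / (1 − (5/3)^8) = 8379/24004

Let u_k denote P(reach 8 before 0 | start at k). Boundary: u_0 = 0, u_8 = 1. Recurrence: u_k = 3/8·u_{k+1} + 5/8·u_{k-1} for 1 ≤ k ≤ 7. Try u_k = A + B·r^k with r = q/p = (5/8)/(3/8) = 5/3. Substitution satisfies the recurrence; boundary conditions give:
  u_k = (1 − r^k) / (1 − r^N) = (1 − (5/3)^6) / (1 − (5/3)^8) = 8379/24004.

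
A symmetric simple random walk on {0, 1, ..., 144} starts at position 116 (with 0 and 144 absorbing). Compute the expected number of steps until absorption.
E[τ | X_0 = 116] = 3248

Let v_k = E[τ | X_0 = k]. Boundary: v_0 = v_144 = 0. Recurrence: v_k = 1 + (v_{k-1} + v_{k+1})/2 for 1 ≤ k ≤ 143. The particular solution to v_k − (v_{k-1} + v_{k+1})/2 = 1 is v_k = −k^2. Adding homogeneous solution A + B k and matching boundaries gives v_k = k (144 − k). Substituting k = 116: v_116 = 116 · 28 = 3248.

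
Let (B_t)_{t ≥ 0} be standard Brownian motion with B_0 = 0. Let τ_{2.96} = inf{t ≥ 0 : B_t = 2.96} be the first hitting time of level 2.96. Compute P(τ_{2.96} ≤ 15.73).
P(τ_{2.96} ≤ 15.73) = 2(1 − Φ(2.96/√15.73)) = 2(1 − Φ(0.7463)) ≈ 0.4555

By the reflection principle for standard BM, P(τ_b ≤ t) = 2 · P(B_t ≥ b). Since B_t ~ N(0, t), P(B_t ≥ 2.96) = 1 − Φ(2.96/√t) = 1 − Φ(2.96/√15.73) = 1 − Φ(0.7463) ≈ 0.22774. Doubling: P(τ_{2.96} ≤ 15.73) ≈ 2 · 0.22774 = 0.45548 ≈ 0.4555.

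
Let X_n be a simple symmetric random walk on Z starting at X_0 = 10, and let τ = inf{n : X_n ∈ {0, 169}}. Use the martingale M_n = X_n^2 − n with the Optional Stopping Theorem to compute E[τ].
E[τ] = 1590

M_n = X_n^2 − n is a martingale (since E[X_{n+1}^2 | F_n] = X_n^2 + 1). By OST (τ has finite mean in a bounded region), E[M_τ] = E[M_0] = X_0^2 − 0 = 10^2 = 100. Also E[M_τ] = E[X_τ^2] − E[τ]. The walk exits at 0 or 169, with P(hit 169 first) = 10/169, so E[X_τ^2] = 169^2 · 10/169 + 0 = 1690. Thus E[τ] = E[X_τ^2] − E[M_τ] = 1690 − 100 = 1590 = 10(169 − 10) = 1590.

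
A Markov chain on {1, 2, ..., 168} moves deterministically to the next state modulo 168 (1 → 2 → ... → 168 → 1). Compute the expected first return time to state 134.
E[T_134 | X_0 = 134] = 168

The chain cycles deterministically, so starting at state 134 it returns in exactly 168 steps. Equivalently, the stationary distribution is uniform π_j = 1/168 for every state j, so by Kac's formula E[T_134] = 1/π_134 = 168.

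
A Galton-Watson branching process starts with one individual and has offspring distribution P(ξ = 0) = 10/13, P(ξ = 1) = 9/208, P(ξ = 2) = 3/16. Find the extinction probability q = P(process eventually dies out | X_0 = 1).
q = 1

Mean offspring μ = 0·10/13 + 1·9/208 + 2·3/16 = 87/208 ≤ 1. For μ ≤ 1 with offspring not concentrated at 1, the Galton-Watson process goes extinct almost surely, so q = 1.
(Algebraic check: The pgf is f(s) = 10/13 + 9/208·s + 3/16·s². The extinction probability q is the smallest fixed point of f in [0, 1]. Setting s = f(s):
  3/16·s² + (9/208 − 1)·s + 10/13 = 0
  3/16·s² − (10/13 + 3/16)·s + 10/13 = 0
which factors as (s − 1)·(3/16·s − 10/13) = 0, giving roots s = 1 and s = (10/13)/(3/16) = 160/39. Since 160/39 ≥ 1, the smallest root in [0, 1] is s = 1.)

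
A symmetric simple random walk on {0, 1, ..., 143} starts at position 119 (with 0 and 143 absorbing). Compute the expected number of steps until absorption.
E[τ | X_0 = 119] = 2856

Let v_k = E[τ | X_0 = k]. Boundary: v_0 = v_143 = 0. Recurrence: v_k = 1 + (v_{k-1} + v_{k+1})/2 for 1 ≤ k ≤ 142. The particular solution to v_k − (v_{k-1} + v_{k+1})/2 = 1 is v_k = −k^2. Adding homogeneous solution A + B k and matching boundaries gives v_k = k (143 − k). Substituting k = 119: v_119 = 119 · 24 = 2856.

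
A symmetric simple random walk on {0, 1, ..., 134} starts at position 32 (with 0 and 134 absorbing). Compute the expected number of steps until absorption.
E[τ | X_0 = 32] = 3264

Let v_k = E[τ | X_0 = k]. Boundary: v_0 = v_134 = 0. Recurrence: v_k = 1 + (v_{k-1} + v_{k+1})/2 for 1 ≤ k ≤ 133. The particular solution to v_k − (v_{k-1} + v_{k+1})/2 = 1 is v_k = −k^2. Adding homogeneous solution A + B k and matching boundaries gives v_k = k (134 − k). Substituting k = 32: v_32 = 32 · 102 = 3264.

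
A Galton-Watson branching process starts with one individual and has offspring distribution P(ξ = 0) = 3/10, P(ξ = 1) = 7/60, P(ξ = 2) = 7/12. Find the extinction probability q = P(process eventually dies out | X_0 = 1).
q = 18/35

The pgf is f(s) = 3/10 + 7/60·s + 7/12·s². The extinction probability q is the smallest fixed point of f in [0, 1]. Setting s = f(s):
  7/12·s² + (7/60 − 1)·s + 3/10 = 0
  7/12·s² − (3/10 + 7/12)·s + 3/10 = 0
which factors as (s − 1)·(7/12·s − 3/10) = 0, giving roots s = 1 and s = (3/10)/(7/12) = 18/35.
Mean offspring μ = 7/60 + 2·7/12 = 77/60 > 1 (supercritical), so q < 1. The extinction probability is the smaller root: q = (3/10)/(7/12) = 18/35.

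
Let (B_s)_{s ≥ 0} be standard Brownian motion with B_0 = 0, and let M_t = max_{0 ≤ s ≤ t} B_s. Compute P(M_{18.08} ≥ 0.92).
P(M_{18.08} ≥ 0.92) = 2·P(B_{18.08} ≥ 0.92) = 2(1 − Φ(0.92/√18.08)) ≈ 0.8287

By the reflection principle for Brownian motion, P(M_t ≥ a) = 2 · P(B_t ≥ a) for a ≥ 0. Since B_t ~ N(0, t), P(B_t ≥ 0.92) = 1 − Φ(0.92/√t) = 1 − Φ(0.92/√18.08) = 1 − Φ(0.2164). So
  P(M_{18.08} ≥ 0.92) = 2(1 − Φ(0.2164)) ≈ 0.8287.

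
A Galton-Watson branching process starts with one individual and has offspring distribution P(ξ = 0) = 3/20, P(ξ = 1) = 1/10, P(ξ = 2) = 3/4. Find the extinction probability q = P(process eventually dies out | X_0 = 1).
q = 1/5

The pgf is f(s) = 3/20 + 1/10·s + 3/4·s². The extinction probability q is the smallest fixed point of f in [0, 1]. Setting s = f(s):
  3/4·s² + (1/10 − 1)·s + 3/20 = 0
  3/4·s² − (3/20 + 3/4)·s + 3/20 = 0
which factors as (s − 1)·(3/4·s − 3/20) = 0, giving roots s = 1 and s = (3/20)/(3/4) = 1/5.
Mean offspring μ = 1/10 + 2·3/4 = 8/5 > 1 (supercritical), so q < 1. The extinction probability is the smaller root: q = (3/20)/(3/4) = 1/5.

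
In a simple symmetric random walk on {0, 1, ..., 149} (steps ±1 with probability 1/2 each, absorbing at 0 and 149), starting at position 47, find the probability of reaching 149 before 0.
P(hit 149 before 0) = 47/149

Let u_k = P(hit 149 before 0 | start at k). Then u_0 = 0, u_149 = 1, and u_k = u_{k-1}/2 + u_{k+1}/2 for 1 ≤ k ≤ 148. This harmonic recurrence is solved by u_k = k/149, giving u_47 = 47/149.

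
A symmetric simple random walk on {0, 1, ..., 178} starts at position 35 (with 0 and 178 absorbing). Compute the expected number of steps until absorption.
E[τ | X_0 = 35] = 5005

Let v_k = E[τ | X_0 = k]. Boundary: v_0 = v_178 = 0. Recurrence: v_k = 1 + (v_{k-1} + v_{k+1})/2 for 1 ≤ k ≤ 177. The particular solution to v_k − (v_{k-1} + v_{k+1})/2 = 1 is v_k = −k^2. Adding homogeneous solution A + B k and matching boundaries gives v_k = k (178 − k). Substituting k = 35: v_35 = 35 · 143 = 5005.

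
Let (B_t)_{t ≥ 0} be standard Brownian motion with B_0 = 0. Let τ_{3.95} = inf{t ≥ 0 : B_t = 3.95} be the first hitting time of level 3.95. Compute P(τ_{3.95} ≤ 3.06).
P(τ_{3.95} ≤ 3.06) = 2(1 − Φ(3.95/√3.06)) = 2(1 − Φ(2.2581)) ≈ 0.0239

By the reflection principle for standard BM, P(τ_b ≤ t) = 2 · P(B_t ≥ b). Since B_t ~ N(0, t), P(B_t ≥ 3.95) = 1 − Φ(3.95/√t) = 1 − Φ(3.95/√3.06) = 1 − Φ(2.2581) ≈ 0.01197. Doubling: P(τ_{3.95} ≤ 3.06) ≈ 2 · 0.01197 = 0.02394 ≈ 0.0239.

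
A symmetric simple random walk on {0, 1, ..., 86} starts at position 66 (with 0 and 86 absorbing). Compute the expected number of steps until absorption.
E[τ | X_0 = 66] = 1320

Let v_k = E[τ | X_0 = k]. Boundary: v_0 = v_86 = 0. Recurrence: v_k = 1 + (v_{k-1} + v_{k+1})/2 for 1 ≤ k ≤ 85. The particular solution to v_k − (v_{k-1} + v_{k+1})/2 = 1 is v_k = −k^2. Adding homogeneous solution A + B k and matching boundaries gives v_k = k (86 − k). Substituting k = 66: v_66 = 66 · 20 = 1320.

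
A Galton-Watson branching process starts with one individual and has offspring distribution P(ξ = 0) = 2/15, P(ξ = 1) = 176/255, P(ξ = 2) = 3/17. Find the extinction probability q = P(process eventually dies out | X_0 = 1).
q = 34/45

The pgf is f(s) = 2/15 + 176/255·s + 3/17·s². The extinction probability q is the smallest fixed point of f in [0, 1]. Setting s = f(s):
  3/17·s² + (176/255 − 1)·s + 2/15 = 0
  3/17·s² − (2/15 + 3/17)·s + 2/15 = 0
which factors as (s − 1)·(3/17·s − 2/15) = 0, giving roots s = 1 and s = (2/15)/(3/17) = 34/45.
Mean offspring μ = 176/255 + 2·3/17 = 266/255 > 1 (supercritical), so q < 1. The extinction probability is the smaller root: q = (2/15)/(3/17) = 34/45.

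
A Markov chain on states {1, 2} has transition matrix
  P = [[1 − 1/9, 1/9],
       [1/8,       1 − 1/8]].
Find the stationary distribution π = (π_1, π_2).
π_1 = 9/17, π_2 = 8/17

Solve πP = π with π_1 + π_2 = 1. From πP = π: π_1 · (1 − 1/9) + π_2 · 1/8 = π_1 ⇒ π_2 · 1/8 = π_1 · 1/9 ⇒ π_2/π_1 = (1/9)/(1/8) = 8/9. Together with π_1 + π_2 = 1:
  π_1 = (1/8)/(1/9 + 1/8) = (1/8)/(17/72) = 9/17,
  π_2 = (1/9)/(1/9 + 1/8) = (1/9)/(17/72) = 8/17.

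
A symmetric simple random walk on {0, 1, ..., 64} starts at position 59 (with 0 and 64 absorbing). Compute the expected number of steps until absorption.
E[τ | X_0 = 59] = 295

Let v_k = E[τ | X_0 = k]. Boundary: v_0 = v_64 = 0. Recurrence: v_k = 1 + (v_{k-1} + v_{k+1})/2 for 1 ≤ k ≤ 63. The particular solution to v_k − (v_{k-1} + v_{k+1})/2 = 1 is v_k = −k^2. Adding homogeneous solution A + B k and matching boundaries gives v_k = k (64 − k). Substituting k = 59: v_59 = 59 · 5 = 295.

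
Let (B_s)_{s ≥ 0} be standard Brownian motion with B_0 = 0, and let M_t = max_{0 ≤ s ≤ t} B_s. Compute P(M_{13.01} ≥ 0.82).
P(M_{13.01} ≥ 0.82) = 2·P(B_{13.01} ≥ 0.82) = 2(1 − Φ(0.82/√13.01)) ≈ 0.8202

By the reflection principle for Brownian motion, P(M_t ≥ a) = 2 · P(B_t ≥ a) for a ≥ 0. Since B_t ~ N(0, t), P(B_t ≥ 0.82) = 1 − Φ(0.82/√t) = 1 − Φ(0.82/√13.01) = 1 − Φ(0.2273). So
  P(M_{13.01} ≥ 0.82) = 2(1 − Φ(0.2273)) ≈ 0.8202.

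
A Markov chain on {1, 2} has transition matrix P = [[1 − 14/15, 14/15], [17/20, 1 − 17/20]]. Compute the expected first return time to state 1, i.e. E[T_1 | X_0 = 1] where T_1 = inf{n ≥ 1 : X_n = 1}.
E[T_1 | X_0 = 1] = 1/π_1 = 107/51

For an irreducible recurrent Markov chain with stationary distribution π, E[T_i | X_0 = i] = 1/π_i (Kac's formula). Here π_1 = (17/20)/(14/15 + 17/20) = (17/20)/(107/60) = 51/107, so E[T_1 | X_0 = 1] = 1/π_1 = (14/15 + 17/20)/(17/20) = (107/60)/(17/20) = 107/51.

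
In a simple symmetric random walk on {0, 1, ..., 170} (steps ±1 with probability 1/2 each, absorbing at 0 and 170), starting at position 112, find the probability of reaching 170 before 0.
P(hit 170 before 0) = 112/170 = 56/85

Let u_k = P(hit 170 before 0 | start at k). Then u_0 = 0, u_170 = 1, and u_k = u_{k-1}/2 + u_{k+1}/2 for 1 ≤ k ≤ 169. This harmonic recurrence is solved by u_k = k/170, giving u_112 = 112/170 = 56/85.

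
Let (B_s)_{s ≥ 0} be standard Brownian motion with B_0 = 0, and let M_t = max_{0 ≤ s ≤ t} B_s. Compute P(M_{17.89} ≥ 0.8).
P(M_{17.89} ≥ 0.8) = 2·P(B_{17.89} ≥ 0.8) = 2(1 − Φ(0.8/√17.89)) ≈ 0.8500

By the reflection principle for Brownian motion, P(M_t ≥ a) = 2 · P(B_t ≥ a) for a ≥ 0. Since B_t ~ N(0, t), P(B_t ≥ 0.8) = 1 − Φ(0.8/√t) = 1 − Φ(0.8/√17.89) = 1 − Φ(0.1891). So
  P(M_{17.89} ≥ 0.8) = 2(1 − Φ(0.1891)) ≈ 0.8500.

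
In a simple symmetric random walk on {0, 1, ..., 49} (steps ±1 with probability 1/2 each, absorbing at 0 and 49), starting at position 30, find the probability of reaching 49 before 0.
P(hit 49 before 0) = 30/49

Let u_k = P(hit 49 before 0 | start at k). Then u_0 = 0, u_49 = 1, and u_k = u_{k-1}/2 + u_{k+1}/2 for 1 ≤ k ≤ 48. This harmonic recurrence is solved by u_k = k/49, giving u_30 = 30/49.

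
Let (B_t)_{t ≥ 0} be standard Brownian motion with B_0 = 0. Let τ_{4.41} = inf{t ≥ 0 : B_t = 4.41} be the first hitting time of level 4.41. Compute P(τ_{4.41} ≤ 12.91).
P(τ_{4.41} ≤ 12.91) = 2(1 − Φ(4.41/√12.91)) = 2(1 − Φ(1.2274)) ≈ 0.2197

By the reflection principle for standard BM, P(τ_b ≤ t) = 2 · P(B_t ≥ b). Since B_t ~ N(0, t), P(B_t ≥ 4.41) = 1 − Φ(4.41/√t) = 1 − Φ(4.41/√12.91) = 1 − Φ(1.2274) ≈ 0.10984. Doubling: P(τ_{4.41} ≤ 12.91) ≈ 2 · 0.10984 = 0.21968 ≈ 0.2197.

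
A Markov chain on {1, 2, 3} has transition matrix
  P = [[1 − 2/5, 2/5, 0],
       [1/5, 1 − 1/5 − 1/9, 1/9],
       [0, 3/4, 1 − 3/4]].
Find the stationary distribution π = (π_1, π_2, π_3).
π = (27/89, 54/89, 8/89)

This is a birth-death chain on three states, which satisfies detailed balance: π_1 · P_{12} = π_2 · P_{21} and π_2 · P_{23} = π_3 · P_{32}.
From π_1 · 2/5 = π_2 · 1/5: π_2/π_1 = (2/5)/(1/5) = 2.
From π_2 · 1/9 = π_3 · 3/4: π_3/π_2 = (1/9)/(3/4) = 4/27.
Take π_1 proportional to 1; then unnormalized π = (1, 2, 8/27). Normalize by dividing by the sum 89/27:
  π = (27/89, 54/89, 8/89).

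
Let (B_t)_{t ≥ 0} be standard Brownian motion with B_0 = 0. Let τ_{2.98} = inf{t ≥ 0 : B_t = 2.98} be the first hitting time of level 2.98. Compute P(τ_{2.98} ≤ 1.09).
P(τ_{2.98} ≤ 1.09) = 2(1 − Φ(2.98/√1.09)) = 2(1 − Φ(2.8543)) ≈ 0.0043

By the reflection principle for standard BM, P(τ_b ≤ t) = 2 · P(B_t ≥ b). Since B_t ~ N(0, t), P(B_t ≥ 2.98) = 1 − Φ(2.98/√t) = 1 − Φ(2.98/√1.09) = 1 − Φ(2.8543) ≈ 0.00216. Doubling: P(τ_{2.98} ≤ 1.09) ≈ 2 · 0.00216 = 0.00432 ≈ 0.0043.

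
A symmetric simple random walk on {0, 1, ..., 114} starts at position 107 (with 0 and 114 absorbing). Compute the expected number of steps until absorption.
E[τ | X_0 = 107] = 749

Let v_k = E[τ | X_0 = k]. Boundary: v_0 = v_114 = 0. Recurrence: v_k = 1 + (v_{k-1} + v_{k+1})/2 for 1 ≤ k ≤ 113. The particular solution to v_k − (v_{k-1} + v_{k+1})/2 = 1 is v_k = −k^2. Adding homogeneous solution A + B k and matching boundaries gives v_k = k (114 − k). Substituting k = 107: v_107 = 107 · 7 = 749.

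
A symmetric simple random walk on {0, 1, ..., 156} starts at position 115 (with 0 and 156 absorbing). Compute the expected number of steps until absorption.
E[τ | X_0 = 115] = 4715

Let v_k = E[τ | X_0 = k]. Boundary: v_0 = v_156 = 0. Recurrence: v_k = 1 + (v_{k-1} + v_{k+1})/2 for 1 ≤ k ≤ 155. The particular solution to v_k − (v_{k-1} + v_{k+1})/2 = 1 is v_k = −k^2. Adding homogeneous solution A + B k and matching boundaries gives v_k = k (156 − k). Substituting k = 115: v_115 = 115 · 41 = 4715.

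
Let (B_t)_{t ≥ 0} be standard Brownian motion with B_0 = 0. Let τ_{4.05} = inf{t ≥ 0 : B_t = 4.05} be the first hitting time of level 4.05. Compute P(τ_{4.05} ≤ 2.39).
P(τ_{4.05} ≤ 2.39) = 2(1 − Φ(4.05/√2.39)) = 2(1 − Φ(2.6197)) ≈ 0.0088

By the reflection principle for standard BM, P(τ_b ≤ t) = 2 · P(B_t ≥ b). Since B_t ~ N(0, t), P(B_t ≥ 4.05) = 1 − Φ(4.05/√t) = 1 − Φ(4.05/√2.39) = 1 − Φ(2.6197) ≈ 0.00440. Doubling: P(τ_{4.05} ≤ 2.39) ≈ 2 · 0.00440 = 0.00880 ≈ 0.0088.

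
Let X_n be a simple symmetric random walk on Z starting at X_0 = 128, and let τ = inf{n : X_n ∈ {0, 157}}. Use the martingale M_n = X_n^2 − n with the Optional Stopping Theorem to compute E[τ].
E[τ] = 3712

M_n = X_n^2 − n is a martingale (since E[X_{n+1}^2 | F_n] = X_n^2 + 1). By OST (τ has finite mean in a bounded region), E[M_τ] = E[M_0] = X_0^2 − 0 = 128^2 = 16384. Also E[M_τ] = E[X_τ^2] − E[τ]. The walk exits at 0 or 157, with P(hit 157 first) = 128/157, so E[X_τ^2] = 157^2 · 128/157 + 0 = 20096. Thus E[τ] = E[X_τ^2] − E[M_τ] = 20096 − 16384 = 3712 = 128(157 − 128) = 3712.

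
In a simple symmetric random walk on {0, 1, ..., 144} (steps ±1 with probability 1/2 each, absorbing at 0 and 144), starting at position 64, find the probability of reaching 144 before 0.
P(hit 144 before 0) = 64/144 = 4/9

Let u_k = P(hit 144 before 0 | start at k). Then u_0 = 0, u_144 = 1, and u_k = u_{k-1}/2 + u_{k+1}/2 for 1 ≤ k ≤ 143. This harmonic recurrence is solved by u_k = k/144, giving u_64 = 64/144 = 4/9.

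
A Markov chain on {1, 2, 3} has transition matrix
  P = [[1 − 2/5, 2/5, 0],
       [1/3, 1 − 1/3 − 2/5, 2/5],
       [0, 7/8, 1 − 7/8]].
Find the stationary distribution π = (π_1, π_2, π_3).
π = (175/481, 210/481, 96/481)

This is a birth-death chain on three states, which satisfies detailed balance: π_1 · P_{12} = π_2 · P_{21} and π_2 · P_{23} = π_3 · P_{32}.
From π_1 · 2/5 = π_2 · 1/3: π_2/π_1 = (2/5)/(1/3) = 6/5.
From π_2 · 2/5 = π_3 · 7/8: π_3/π_2 = (2/5)/(7/8) = 16/35.
Take π_1 proportional to 1; then unnormalized π = (1, 6/5, 96/175). Normalize by dividing by the sum 481/175:
  π = (175/481, 210/481, 96/481).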